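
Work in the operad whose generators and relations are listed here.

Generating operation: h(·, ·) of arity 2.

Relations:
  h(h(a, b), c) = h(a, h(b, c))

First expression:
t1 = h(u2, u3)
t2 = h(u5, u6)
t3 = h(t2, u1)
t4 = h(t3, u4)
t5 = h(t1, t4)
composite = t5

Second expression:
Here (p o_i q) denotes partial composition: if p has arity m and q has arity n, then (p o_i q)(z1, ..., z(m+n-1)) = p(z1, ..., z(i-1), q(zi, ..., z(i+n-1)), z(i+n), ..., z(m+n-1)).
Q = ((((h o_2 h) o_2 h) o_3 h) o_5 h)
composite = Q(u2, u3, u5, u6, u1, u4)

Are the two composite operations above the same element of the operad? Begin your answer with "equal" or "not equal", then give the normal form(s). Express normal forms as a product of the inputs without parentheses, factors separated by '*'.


equal; the common form is u2 * u3 * u5 * u6 * u1 * u4

Normal form of the first expression: u2 * u3 * u5 * u6 * u1 * u4
Normal form of the second expression: u2 * u3 * u5 * u6 * u1 * u4
The forms coincide; equal.


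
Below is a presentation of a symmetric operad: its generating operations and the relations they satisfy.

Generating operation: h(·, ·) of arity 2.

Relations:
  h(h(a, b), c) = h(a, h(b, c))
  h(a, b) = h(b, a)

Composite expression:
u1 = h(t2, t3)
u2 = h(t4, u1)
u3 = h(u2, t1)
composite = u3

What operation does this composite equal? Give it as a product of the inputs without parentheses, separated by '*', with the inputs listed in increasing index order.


t1 * t2 * t3 * t4

With h associative and commutative, the t-input set is all that matters.
h(t2, t3) unparenthesizes to t2 * t3
h(t4, h(t2, t3)) unparenthesizes to t4 * t2 * t3
h(h(t4, h(t2, t3)), t1) unparenthesizes to t4 * t2 * t3 * t1
commutativity sorts the factors: t1 * t2 * t3 * t4


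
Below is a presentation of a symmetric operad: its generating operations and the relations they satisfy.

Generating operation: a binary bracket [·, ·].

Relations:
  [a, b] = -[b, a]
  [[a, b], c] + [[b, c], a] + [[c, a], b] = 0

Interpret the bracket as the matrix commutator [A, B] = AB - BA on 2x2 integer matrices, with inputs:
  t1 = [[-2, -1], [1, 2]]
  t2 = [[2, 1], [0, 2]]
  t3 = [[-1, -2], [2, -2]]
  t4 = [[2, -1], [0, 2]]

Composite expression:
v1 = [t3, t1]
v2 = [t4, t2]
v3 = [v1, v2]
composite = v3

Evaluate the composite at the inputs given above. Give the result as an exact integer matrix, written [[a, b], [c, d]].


[[0, 0], [0, 0]]


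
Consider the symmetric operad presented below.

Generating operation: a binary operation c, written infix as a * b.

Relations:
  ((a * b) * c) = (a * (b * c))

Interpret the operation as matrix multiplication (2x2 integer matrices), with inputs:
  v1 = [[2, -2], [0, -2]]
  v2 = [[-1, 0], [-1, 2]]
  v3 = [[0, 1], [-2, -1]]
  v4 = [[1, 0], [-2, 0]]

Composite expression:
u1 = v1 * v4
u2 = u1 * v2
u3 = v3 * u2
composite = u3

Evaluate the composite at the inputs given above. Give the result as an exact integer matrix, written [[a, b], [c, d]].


(v1 * v4) = [[6, 0], [4, 0]]
((v1 * v4) * v2) = [[-6, 0], [-4, 0]]
(v3 * ((v1 * v4) * v2)) = [[-4, 0], [16, 0]]

[[-4, 0], [16, 0]]


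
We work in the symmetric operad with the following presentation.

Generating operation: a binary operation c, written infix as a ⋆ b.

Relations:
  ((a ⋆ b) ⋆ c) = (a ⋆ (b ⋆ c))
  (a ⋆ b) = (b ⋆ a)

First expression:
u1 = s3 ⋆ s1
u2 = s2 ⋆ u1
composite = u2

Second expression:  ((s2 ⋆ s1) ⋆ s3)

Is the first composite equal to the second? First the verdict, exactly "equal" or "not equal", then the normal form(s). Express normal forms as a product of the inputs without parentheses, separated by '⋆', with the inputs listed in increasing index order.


equal — both sides give s1 ⋆ s2 ⋆ s3

The first expression, normalized: s1 ⋆ s2 ⋆ s3
The second expression, normalized: s1 ⋆ s2 ⋆ s3
The normal forms match — equal.


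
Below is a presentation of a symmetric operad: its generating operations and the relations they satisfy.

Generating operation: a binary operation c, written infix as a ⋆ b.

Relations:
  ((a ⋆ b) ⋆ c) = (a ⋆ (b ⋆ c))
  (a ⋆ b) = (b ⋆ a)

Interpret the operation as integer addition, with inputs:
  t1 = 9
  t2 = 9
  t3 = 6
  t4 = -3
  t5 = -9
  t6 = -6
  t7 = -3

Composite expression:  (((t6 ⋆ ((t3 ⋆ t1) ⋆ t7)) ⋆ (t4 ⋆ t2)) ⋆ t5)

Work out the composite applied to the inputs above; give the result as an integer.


3

(t3 ⋆ t1) = 15
((t3 ⋆ t1) ⋆ t7) = 12
(t6 ⋆ ((t3 ⋆ t1) ⋆ t7)) = 6
(t4 ⋆ t2) = 6
((t6 ⋆ ((t3 ⋆ t1) ⋆ t7)) ⋆ (t4 ⋆ t2)) = 12
(((t6 ⋆ ((t3 ⋆ t1) ⋆ t7)) ⋆ (t4 ⋆ t2)) ⋆ t5) = 3


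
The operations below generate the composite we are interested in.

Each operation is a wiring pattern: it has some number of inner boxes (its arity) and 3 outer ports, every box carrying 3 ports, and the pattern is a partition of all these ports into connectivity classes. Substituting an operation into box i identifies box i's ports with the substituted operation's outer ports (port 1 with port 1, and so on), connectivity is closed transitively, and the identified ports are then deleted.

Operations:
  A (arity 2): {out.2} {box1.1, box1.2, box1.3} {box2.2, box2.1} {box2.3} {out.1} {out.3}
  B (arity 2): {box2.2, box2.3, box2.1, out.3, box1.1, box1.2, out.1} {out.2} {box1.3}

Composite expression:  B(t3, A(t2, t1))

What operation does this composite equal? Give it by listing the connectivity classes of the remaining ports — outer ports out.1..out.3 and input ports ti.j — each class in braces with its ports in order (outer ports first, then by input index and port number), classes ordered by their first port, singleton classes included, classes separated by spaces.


{out.1, out.3, t3.1, t3.2} {out.2} {t1.1, t1.2} {t1.3} {t2.1, t2.2, t2.3} {t3.3}

After gluing at B, chains via deleted ports link the t-ports.
through A, on inputs (t2, t1): {out.1} {out.2} {out.3} {t1.1, t1.2} {t1.3} {t2.1, t2.2, t2.3} (out.j = stage outer ports)
through B, on inputs (t3, t2, t1): {out.1, out.3, t3.1, t3.2} {out.2} {t1.1, t1.2} {t1.3} {t2.1, t2.2, t2.3} {t3.3} (out.j = stage outer ports)


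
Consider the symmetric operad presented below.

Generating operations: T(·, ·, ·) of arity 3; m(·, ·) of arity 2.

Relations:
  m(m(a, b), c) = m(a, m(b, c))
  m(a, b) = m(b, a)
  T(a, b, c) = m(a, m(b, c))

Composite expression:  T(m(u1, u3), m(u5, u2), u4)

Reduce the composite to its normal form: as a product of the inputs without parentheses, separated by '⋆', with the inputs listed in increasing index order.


u1 ⋆ u2 ⋆ u3 ⋆ u4 ⋆ u5

Both nesting and order wash out for T; what remains is which u's occur.
m(u1, u3) spells out as u1 ⋆ u3
m(u5, u2) spells out as u5 ⋆ u2
T(m(u1, u3), m(u5, u2), u4) spells out as u1 ⋆ u3 ⋆ u5 ⋆ u2 ⋆ u4
putting the inputs in ascending order: u1 ⋆ u2 ⋆ u3 ⋆ u4 ⋆ u5


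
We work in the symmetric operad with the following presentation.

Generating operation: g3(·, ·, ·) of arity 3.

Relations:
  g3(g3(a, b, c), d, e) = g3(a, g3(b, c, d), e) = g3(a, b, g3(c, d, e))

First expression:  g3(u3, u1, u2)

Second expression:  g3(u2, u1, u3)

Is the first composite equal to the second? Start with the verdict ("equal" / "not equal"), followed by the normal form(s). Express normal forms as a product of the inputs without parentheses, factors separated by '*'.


not equal; the first gives u3 * u1 * u2 and the second u2 * u1 * u3

Reducing the first expression gives u3 * u1 * u2
Reducing the second expression gives u2 * u1 * u3
The forms do not match — not equal.


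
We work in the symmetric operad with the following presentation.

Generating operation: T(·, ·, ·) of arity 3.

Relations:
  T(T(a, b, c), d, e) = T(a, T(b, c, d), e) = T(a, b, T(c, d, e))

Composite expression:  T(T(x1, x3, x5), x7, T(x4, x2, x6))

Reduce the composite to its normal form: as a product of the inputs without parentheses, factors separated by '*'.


x1 * x3 * x5 * x7 * x4 * x2 * x6

Under associativity of T, the answer is the x's in reading order.
T(x1, x3, x5) unparenthesizes to x1 * x3 * x5
T(x4, x2, x6) unparenthesizes to x4 * x2 * x6
T(T(x1, x3, x5), x7, T(x4, x2, x6)) unparenthesizes to x1 * x3 * x5 * x7 * x4 * x2 * x6


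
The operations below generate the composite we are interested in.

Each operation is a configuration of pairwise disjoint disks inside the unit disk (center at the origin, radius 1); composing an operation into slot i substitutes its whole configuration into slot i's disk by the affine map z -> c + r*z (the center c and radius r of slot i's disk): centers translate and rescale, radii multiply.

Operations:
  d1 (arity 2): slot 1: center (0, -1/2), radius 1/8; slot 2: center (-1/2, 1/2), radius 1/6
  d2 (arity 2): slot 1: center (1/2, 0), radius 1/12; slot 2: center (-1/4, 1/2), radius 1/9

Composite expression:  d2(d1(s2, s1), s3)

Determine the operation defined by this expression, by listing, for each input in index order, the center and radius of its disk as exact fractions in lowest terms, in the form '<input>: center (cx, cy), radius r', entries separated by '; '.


s1: center (11/24, 1/24), radius 1/72; s2: center (1/2, -1/24), radius 1/96; s3: center (-1/4, 1/2), radius 1/9

Affine substitution under d2: radii multiply and s-centers shift.
for s2, the 2-step affine chain lands on center (1/2, -1/24), radius 1/96
for s1, the 2-step affine chain lands on center (11/24, 1/24), radius 1/72
for s3, the 1-step affine chain lands on center (-1/4, 1/2), radius 1/9


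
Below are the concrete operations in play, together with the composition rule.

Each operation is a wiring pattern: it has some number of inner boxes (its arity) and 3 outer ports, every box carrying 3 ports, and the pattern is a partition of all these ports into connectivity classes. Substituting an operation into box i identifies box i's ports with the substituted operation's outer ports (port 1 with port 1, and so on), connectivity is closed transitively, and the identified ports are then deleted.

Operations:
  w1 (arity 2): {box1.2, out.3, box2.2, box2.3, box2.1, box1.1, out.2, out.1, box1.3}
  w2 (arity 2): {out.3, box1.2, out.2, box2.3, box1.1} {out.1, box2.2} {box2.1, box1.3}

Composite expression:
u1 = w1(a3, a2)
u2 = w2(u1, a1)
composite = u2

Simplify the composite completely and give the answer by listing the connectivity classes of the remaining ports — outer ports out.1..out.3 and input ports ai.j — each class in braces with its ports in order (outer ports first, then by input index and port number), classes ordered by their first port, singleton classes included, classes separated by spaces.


After gluing at w2, chains via deleted ports link the a-ports.
stage w1: inputs (a3, a2), connectivity {out.1, out.2, out.3, a2.1, a2.2, a2.3, a3.1, a3.2, a3.3}, out.j its boundary
stage w2: inputs (a3, a2, a1), connectivity {out.1, a1.2} {out.2, out.3, a1.1, a1.3, a2.1, a2.2, a2.3, a3.1, a3.2, a3.3}, out.j its boundary

{out.1, a1.2} {out.2, out.3, a1.1, a1.3, a2.1, a2.2, a2.3, a3.1, a3.2, a3.3}


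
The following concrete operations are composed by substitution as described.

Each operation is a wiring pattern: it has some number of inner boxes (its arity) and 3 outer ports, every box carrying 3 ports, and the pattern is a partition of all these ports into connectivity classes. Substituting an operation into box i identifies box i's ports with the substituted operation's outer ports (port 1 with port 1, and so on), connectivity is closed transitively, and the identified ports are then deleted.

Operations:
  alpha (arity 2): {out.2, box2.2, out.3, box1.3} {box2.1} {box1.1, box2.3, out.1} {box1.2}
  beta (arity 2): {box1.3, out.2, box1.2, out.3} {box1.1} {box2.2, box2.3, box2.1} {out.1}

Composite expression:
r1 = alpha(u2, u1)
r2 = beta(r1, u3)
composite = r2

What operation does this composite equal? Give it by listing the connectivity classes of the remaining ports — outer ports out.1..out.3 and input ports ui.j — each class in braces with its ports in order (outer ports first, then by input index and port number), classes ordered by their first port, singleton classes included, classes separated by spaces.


Reachability decides: close wires over beta-identified ports.
composing alpha on (u2, u1), with out.j its own outer ports: {out.1, u1.3, u2.1} {out.2, out.3, u1.2, u2.3} {u1.1} {u2.2}
composing beta on (u2, u1, u3), with out.j its own outer ports: {out.1} {out.2, out.3, u1.2, u2.3} {u1.1} {u1.3, u2.1} {u2.2} {u3.1, u3.2, u3.3}

{out.1} {out.2, out.3, u1.2, u2.3} {u1.1} {u1.3, u2.1} {u2.2} {u3.1, u3.2, u3.3}


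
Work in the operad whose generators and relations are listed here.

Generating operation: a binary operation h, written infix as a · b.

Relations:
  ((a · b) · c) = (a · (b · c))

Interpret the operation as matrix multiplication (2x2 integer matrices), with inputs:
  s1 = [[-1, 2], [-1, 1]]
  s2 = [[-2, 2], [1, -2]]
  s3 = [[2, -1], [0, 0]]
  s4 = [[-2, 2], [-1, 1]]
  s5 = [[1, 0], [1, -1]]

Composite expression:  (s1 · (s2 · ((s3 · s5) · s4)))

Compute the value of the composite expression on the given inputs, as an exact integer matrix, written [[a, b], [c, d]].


[[-12, 12], [-9, 9]]

(s3 · s5) = [[1, 1], [0, 0]]
((s3 · s5) · s4) = [[-3, 3], [0, 0]]
(s2 · ((s3 · s5) · s4)) = [[6, -6], [-3, 3]]
(s1 · (s2 · ((s3 · s5) · s4))) = [[-12, 12], [-9, 9]]


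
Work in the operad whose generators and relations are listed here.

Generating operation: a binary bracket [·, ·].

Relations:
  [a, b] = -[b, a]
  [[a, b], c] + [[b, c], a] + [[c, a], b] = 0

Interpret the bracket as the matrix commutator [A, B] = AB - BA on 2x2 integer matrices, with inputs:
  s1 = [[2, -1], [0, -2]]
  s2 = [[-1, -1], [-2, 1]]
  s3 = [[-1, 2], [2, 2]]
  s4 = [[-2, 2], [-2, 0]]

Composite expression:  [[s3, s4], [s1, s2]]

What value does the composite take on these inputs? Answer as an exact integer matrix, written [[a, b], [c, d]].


[[-76, 104], [88, 76]]

[s3, s4] = [[-8, -2], [-10, 8]]
[s1, s2] = [[2, -6], [8, -2]]
[[s3, s4], [s1, s2]] = [[-76, 104], [88, 76]]


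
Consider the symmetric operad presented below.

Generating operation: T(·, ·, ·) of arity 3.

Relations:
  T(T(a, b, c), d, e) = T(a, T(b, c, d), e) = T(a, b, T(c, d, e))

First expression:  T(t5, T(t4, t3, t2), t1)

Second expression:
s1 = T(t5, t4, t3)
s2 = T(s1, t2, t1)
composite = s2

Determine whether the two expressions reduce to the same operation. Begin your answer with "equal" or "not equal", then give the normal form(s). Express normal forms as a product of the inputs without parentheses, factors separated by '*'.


In normal form, the first expression is t5 * t4 * t3 * t2 * t1
In normal form, the second expression is t5 * t4 * t3 * t2 * t1
Both agree, so they are equal.

equal — both sides give t5 * t4 * t3 * t2 * t1


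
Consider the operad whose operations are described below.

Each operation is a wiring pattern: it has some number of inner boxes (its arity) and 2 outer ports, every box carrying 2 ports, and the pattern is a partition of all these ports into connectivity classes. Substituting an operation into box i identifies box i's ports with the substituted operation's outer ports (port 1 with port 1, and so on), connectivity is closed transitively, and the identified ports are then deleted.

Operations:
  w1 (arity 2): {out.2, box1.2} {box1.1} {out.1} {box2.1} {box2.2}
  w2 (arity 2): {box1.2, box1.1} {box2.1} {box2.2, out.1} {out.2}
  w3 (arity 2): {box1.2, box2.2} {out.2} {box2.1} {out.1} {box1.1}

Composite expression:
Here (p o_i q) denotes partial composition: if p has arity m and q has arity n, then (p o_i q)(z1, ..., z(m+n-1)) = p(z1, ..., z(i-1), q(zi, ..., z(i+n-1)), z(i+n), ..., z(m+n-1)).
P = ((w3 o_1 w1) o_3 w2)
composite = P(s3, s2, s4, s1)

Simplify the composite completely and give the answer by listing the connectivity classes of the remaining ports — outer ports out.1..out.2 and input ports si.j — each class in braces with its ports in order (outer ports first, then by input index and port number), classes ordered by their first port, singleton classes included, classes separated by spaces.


{out.1} {out.2} {s1.1} {s1.2} {s2.1} {s2.2} {s3.1} {s3.2} {s4.1, s4.2}

Substituting into w3 glues patterns; closure does the rest.
through w1, on inputs (s3, s2): {out.1} {out.2, s3.2} {s2.1} {s2.2} {s3.1} (out.j = stage outer ports)
through w2, on inputs (s4, s1): {out.1, s1.2} {out.2} {s1.1} {s4.1, s4.2} (out.j = stage outer ports)
through w3, on inputs (s3, s2, s4, s1): {out.1} {out.2} {s1.1} {s1.2} {s2.1} {s2.2} {s3.1} {s3.2} {s4.1, s4.2} (out.j = stage outer ports)


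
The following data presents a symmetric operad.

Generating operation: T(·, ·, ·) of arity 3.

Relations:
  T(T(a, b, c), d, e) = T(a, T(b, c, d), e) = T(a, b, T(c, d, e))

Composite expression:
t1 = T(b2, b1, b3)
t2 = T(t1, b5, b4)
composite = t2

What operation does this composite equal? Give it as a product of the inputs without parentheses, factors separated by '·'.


b2 · b1 · b3 · b5 · b4

Associativity of T dissolves the nesting; only the b-input order survives.
T(b2, b1, b3) flattens to b2 · b1 · b3
T(T(b2, b1, b3), b5, b4) flattens to b2 · b1 · b3 · b5 · b4


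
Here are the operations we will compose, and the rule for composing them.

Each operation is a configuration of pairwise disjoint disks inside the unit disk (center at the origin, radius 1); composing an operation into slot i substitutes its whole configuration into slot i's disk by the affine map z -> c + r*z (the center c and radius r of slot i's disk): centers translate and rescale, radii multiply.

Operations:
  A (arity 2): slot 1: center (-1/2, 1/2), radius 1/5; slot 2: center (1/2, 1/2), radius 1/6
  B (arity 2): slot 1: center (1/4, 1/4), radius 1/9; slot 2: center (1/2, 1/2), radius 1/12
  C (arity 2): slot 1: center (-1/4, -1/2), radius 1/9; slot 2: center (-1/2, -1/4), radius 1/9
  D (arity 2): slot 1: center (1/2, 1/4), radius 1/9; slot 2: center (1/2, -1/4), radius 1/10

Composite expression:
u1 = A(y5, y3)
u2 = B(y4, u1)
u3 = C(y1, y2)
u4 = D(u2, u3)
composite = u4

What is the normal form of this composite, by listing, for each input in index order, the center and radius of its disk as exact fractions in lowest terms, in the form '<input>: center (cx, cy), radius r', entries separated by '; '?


y1: center (19/40, -3/10), radius 1/90; y2: center (9/20, -11/40), radius 1/90; y3: center (121/216, 67/216), radius 1/648; y4: center (19/36, 5/18), radius 1/81; y5: center (119/216, 67/216), radius 1/540


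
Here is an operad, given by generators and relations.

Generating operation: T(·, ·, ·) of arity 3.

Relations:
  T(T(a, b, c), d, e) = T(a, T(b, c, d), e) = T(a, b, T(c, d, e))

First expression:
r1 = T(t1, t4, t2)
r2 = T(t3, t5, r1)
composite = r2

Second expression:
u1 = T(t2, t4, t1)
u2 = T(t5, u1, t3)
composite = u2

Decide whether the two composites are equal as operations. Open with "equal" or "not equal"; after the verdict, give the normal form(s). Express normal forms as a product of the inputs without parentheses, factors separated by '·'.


Reducing the first expression gives t3 · t5 · t1 · t4 · t2
Reducing the second expression gives t5 · t2 · t4 · t1 · t3
Distinct normal forms: not equal.

not equal — first t3 · t5 · t1 · t4 · t2, second t5 · t2 · t4 · t1 · t3


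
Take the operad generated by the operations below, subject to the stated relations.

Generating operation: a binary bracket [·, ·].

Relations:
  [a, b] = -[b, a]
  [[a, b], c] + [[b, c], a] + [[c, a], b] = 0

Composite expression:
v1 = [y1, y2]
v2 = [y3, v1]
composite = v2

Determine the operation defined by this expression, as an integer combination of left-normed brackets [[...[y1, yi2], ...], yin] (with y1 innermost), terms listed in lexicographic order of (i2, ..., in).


-[[y1, y2], y3]

Left-normed coefficients sit on the y1-initial expansion words.
Composite bracket: [y3, [y1, y2]]
Each bracket splits as ab - ba, giving 4 signed words (2^2 = 4).
Words beginning with y1 determine it all:
  word y1y2y3 has sign -1, contributing -[[y1, y2], y3]


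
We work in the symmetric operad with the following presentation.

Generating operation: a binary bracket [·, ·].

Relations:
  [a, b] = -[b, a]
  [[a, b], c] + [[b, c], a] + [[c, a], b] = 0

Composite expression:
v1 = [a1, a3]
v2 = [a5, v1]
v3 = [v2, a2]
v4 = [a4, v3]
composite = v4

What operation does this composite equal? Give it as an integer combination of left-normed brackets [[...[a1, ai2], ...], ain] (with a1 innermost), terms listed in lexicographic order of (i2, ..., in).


[[[[a1, a3], a5], a2], a4]


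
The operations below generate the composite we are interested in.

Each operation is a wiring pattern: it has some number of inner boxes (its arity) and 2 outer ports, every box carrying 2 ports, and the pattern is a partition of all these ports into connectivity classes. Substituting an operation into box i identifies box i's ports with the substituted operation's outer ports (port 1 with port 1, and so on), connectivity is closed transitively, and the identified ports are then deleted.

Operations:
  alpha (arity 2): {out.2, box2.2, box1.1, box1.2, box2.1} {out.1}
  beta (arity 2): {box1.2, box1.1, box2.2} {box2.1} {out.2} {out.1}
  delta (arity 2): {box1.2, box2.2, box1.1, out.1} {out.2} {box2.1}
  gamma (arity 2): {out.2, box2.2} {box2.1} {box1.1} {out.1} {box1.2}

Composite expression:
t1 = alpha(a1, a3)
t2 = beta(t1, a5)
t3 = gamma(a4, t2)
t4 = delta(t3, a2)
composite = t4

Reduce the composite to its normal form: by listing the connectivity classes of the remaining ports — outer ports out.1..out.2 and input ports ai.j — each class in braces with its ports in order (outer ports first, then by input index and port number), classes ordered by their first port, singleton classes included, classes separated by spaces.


Connectivity passes through glued delta-boundaries; trace each wire chain.
through alpha, on inputs (a1, a3): {out.1} {out.2, a1.1, a1.2, a3.1, a3.2} (out.j = stage outer ports)
through beta, on inputs (a1, a3, a5): {out.1} {out.2} {a1.1, a1.2, a3.1, a3.2, a5.2} {a5.1} (out.j = stage outer ports)
through gamma, on inputs (a4, a1, a3, a5): {out.1} {out.2} {a1.1, a1.2, a3.1, a3.2, a5.2} {a4.1} {a4.2} {a5.1} (out.j = stage outer ports)
through delta, on inputs (a4, a1, a3, a5, a2): {out.1, a2.2} {out.2} {a1.1, a1.2, a3.1, a3.2, a5.2} {a2.1} {a4.1} {a4.2} {a5.1} (out.j = stage outer ports)

{out.1, a2.2} {out.2} {a1.1, a1.2, a3.1, a3.2, a5.2} {a2.1} {a4.1} {a4.2} {a5.1}


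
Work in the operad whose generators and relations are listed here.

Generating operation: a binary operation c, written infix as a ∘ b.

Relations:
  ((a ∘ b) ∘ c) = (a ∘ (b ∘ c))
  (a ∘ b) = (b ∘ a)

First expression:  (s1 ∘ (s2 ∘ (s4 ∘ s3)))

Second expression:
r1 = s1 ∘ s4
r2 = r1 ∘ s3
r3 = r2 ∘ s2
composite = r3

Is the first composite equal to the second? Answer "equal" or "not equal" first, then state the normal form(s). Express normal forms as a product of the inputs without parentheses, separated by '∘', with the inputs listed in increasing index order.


equal: each reduces to s1 ∘ s2 ∘ s3 ∘ s4

The first expression, normalized: s1 ∘ s2 ∘ s3 ∘ s4
The second expression, normalized: s1 ∘ s2 ∘ s3 ∘ s4
Same normal form: equal.


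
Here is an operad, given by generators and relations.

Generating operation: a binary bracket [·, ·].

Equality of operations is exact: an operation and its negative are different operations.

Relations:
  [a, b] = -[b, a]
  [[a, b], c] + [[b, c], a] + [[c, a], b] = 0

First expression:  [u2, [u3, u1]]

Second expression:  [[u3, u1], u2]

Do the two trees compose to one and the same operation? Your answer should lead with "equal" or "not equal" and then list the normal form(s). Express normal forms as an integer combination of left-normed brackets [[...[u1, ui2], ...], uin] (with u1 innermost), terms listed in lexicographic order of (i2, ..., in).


The first expression reduces to [[u1, u3], u2]
The second expression reduces to -[[u1, u3], u2]
No match — not equal.

not equal; first: [[u1, u3], u2]; second: -[[u1, u3], u2]


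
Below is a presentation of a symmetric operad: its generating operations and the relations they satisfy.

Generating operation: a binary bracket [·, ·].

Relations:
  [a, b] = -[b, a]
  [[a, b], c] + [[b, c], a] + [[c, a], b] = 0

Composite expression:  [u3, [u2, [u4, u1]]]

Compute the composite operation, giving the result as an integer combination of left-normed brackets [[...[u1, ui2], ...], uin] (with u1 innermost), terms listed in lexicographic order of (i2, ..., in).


-[[[u1, u4], u2], u3]

A multilinear Lie element is pinned by u1-initial words (u1 innermost).
Composite bracket: [u3, [u2, [u4, u1]]]
Full expansion: 8 signed words from ab - ba (2^3 = 8).
The u1-initial words carry the normal form:
  u1u4u2u3 (sign -1) contributes -[[[u1, u4], u2], u3]


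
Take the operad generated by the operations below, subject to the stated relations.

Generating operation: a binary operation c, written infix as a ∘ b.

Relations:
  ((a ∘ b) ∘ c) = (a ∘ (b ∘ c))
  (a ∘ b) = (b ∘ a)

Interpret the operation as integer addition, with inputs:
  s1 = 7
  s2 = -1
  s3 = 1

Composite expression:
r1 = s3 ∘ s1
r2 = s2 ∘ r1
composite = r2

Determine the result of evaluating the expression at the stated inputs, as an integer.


7

(s3 ∘ s1) = 8
(s2 ∘ (s3 ∘ s1)) = 7


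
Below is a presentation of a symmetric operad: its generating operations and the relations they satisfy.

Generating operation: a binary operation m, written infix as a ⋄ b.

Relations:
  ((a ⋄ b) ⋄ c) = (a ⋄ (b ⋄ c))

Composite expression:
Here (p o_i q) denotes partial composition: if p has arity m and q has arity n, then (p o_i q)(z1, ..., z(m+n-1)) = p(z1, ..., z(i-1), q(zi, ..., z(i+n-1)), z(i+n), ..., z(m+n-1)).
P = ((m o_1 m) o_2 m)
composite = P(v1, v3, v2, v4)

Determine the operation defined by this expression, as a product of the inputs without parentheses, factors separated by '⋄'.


v1 ⋄ v3 ⋄ v2 ⋄ v4

All parenthesizations of m agree; list the v-inputs left to right.
(v3 ⋄ v2) unparenthesizes to v3 ⋄ v2
(v1 ⋄ (v3 ⋄ v2)) unparenthesizes to v1 ⋄ v3 ⋄ v2
((v1 ⋄ (v3 ⋄ v2)) ⋄ v4) unparenthesizes to v1 ⋄ v3 ⋄ v2 ⋄ v4


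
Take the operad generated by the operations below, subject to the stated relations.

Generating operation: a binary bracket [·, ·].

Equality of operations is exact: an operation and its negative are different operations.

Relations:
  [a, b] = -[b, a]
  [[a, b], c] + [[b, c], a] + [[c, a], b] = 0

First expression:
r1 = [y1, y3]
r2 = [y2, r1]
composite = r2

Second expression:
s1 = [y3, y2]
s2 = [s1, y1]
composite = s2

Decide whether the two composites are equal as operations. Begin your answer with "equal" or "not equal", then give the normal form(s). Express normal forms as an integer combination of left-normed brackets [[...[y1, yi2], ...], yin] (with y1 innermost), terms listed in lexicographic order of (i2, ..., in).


In normal form, the first expression is -[[y1, y3], y2]
In normal form, the second expression is [[y1, y2], y3] - [[y1, y3], y2]
Distinct normal forms: not equal.

not equal; first: -[[y1, y3], y2]; second: [[y1, y2], y3] - [[y1, y3], y2]


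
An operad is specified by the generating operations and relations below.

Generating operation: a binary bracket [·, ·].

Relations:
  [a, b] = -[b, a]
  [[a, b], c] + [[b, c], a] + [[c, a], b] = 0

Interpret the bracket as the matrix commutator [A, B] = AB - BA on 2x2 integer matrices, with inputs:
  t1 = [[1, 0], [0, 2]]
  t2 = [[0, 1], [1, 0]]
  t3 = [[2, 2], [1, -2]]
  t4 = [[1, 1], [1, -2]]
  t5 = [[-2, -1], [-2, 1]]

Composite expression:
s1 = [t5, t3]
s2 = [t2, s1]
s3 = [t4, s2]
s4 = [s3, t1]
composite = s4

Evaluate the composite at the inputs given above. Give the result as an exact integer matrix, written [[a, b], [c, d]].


[t5, t3] = [[3, -2], [-5, -3]]
[t2, [t5, t3]] = [[-3, -6], [6, 3]]
[t4, [t2, [t5, t3]]] = [[12, -12], [-24, -12]]
[[t4, [t2, [t5, t3]]], t1] = [[0, -12], [24, 0]]

[[0, -12], [24, 0]]


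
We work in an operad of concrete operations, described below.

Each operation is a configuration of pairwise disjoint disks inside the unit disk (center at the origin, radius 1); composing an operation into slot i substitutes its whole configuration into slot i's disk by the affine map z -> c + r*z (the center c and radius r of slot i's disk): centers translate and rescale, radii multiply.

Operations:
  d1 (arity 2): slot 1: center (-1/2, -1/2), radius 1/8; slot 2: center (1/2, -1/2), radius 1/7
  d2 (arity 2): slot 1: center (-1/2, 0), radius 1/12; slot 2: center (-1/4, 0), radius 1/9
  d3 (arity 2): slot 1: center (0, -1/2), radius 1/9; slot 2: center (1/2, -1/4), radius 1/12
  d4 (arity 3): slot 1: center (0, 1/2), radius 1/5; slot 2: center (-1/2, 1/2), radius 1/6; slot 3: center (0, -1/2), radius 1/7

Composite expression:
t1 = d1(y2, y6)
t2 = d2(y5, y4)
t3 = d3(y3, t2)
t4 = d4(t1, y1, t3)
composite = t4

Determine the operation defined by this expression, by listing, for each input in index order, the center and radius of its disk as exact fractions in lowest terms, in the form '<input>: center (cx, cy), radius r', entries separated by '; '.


y1: center (-1/2, 1/2), radius 1/6; y2: center (-1/10, 2/5), radius 1/40; y3: center (0, -4/7), radius 1/63; y4: center (23/336, -15/28), radius 1/756; y5: center (11/168, -15/28), radius 1/1008; y6: center (1/10, 2/5), radius 1/35

Below d4, radii multiply path by path; the y-disk centers shift.
for y2, the 2-step affine chain lands on center (-1/10, 2/5), radius 1/40
for y6, the 2-step affine chain lands on center (1/10, 2/5), radius 1/35
for y1, the 1-step affine chain lands on center (-1/2, 1/2), radius 1/6
for y3, the 2-step affine chain lands on center (0, -4/7), radius 1/63
for y5, the 3-step affine chain lands on center (11/168, -15/28), radius 1/1008
for y4, the 3-step affine chain lands on center (23/336, -15/28), radius 1/756


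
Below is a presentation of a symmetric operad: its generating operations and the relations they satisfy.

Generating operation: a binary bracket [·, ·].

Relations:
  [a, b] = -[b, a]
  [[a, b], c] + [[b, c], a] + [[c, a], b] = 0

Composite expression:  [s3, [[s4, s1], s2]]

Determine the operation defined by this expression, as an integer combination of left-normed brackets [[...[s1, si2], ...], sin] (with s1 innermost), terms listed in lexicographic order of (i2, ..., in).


[[[s1, s4], s2], s3]

In the tensor algebra, words opening s1 carry the s1-anchored form.
Composite bracket: [s3, [[s4, s1], s2]]
Each bracket splits as ab - ba, giving 8 signed words (2^3 = 8).
Keep just the words that open with s1:
  s1s4s2s3 appears with sign +1, giving the term +[[[s1, s4], s2], s3]


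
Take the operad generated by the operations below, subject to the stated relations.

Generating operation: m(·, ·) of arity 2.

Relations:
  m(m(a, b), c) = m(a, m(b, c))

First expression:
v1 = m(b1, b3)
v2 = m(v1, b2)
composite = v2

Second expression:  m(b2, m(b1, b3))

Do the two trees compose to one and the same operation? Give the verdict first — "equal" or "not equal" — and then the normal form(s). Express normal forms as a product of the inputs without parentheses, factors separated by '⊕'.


not equal: they reduce to b1 ⊕ b3 ⊕ b2 and b2 ⊕ b1 ⊕ b3

The first expression, normalized: b1 ⊕ b3 ⊕ b2
The second expression, normalized: b2 ⊕ b1 ⊕ b3
Different reductions; not equal.


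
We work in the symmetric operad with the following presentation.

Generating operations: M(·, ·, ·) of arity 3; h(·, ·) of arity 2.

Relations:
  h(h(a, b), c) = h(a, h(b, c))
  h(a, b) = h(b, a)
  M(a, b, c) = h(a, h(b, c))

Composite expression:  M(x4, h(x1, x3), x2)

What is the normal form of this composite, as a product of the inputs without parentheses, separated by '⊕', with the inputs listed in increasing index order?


x1 ⊕ x2 ⊕ x3 ⊕ x4

Any arrangement under M is one operation, so sort the x-inputs.
h(x1, x3) collapses to x1 ⊕ x3
M(x4, h(x1, x3), x2) collapses to x4 ⊕ x1 ⊕ x3 ⊕ x2
putting the inputs in ascending order: x1 ⊕ x2 ⊕ x3 ⊕ x4


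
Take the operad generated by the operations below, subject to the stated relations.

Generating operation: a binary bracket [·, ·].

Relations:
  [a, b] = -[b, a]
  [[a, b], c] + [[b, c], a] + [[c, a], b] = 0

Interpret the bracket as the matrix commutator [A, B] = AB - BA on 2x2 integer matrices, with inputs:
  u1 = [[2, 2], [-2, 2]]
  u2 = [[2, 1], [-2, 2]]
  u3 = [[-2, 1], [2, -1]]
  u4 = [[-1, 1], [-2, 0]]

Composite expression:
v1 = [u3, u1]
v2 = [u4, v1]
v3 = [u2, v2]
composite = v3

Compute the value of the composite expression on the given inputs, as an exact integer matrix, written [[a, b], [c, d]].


[[50, 12], [24, -50]]

[u3, u1] = [[-6, -2], [-2, 6]]
[u4, [u3, u1]] = [[-6, 14], [22, 6]]
[u2, [u4, [u3, u1]]] = [[50, 12], [24, -50]]


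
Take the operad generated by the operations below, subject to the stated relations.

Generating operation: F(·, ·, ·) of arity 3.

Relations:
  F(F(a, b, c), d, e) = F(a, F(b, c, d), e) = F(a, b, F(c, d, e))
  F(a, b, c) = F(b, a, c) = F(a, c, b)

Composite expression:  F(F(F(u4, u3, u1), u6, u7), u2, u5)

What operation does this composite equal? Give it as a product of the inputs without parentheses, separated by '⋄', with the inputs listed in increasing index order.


u1 ⋄ u2 ⋄ u3 ⋄ u4 ⋄ u5 ⋄ u6 ⋄ u7

Reordering under F is free, so list the u-inputs canonically.
F(u4, u3, u1) unparenthesizes to u4 ⋄ u3 ⋄ u1
F(F(u4, u3, u1), u6, u7) unparenthesizes to u4 ⋄ u3 ⋄ u1 ⋄ u6 ⋄ u7
F(F(F(u4, u3, u1), u6, u7), u2, u5) unparenthesizes to u4 ⋄ u3 ⋄ u1 ⋄ u6 ⋄ u7 ⋄ u2 ⋄ u5
reordering the factors by index: u1 ⋄ u2 ⋄ u3 ⋄ u4 ⋄ u5 ⋄ u6 ⋄ u7


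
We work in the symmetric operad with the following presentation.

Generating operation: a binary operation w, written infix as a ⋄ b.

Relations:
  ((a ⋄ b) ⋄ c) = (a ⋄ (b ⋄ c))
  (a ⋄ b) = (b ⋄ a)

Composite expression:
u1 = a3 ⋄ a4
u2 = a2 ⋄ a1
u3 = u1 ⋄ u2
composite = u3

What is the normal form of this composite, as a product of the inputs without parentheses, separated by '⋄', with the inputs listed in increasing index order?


Shape and order are irrelevant to w; the a-input set decides.
(a3 ⋄ a4) flattens to a3 ⋄ a4
(a2 ⋄ a1) flattens to a2 ⋄ a1
((a3 ⋄ a4) ⋄ (a2 ⋄ a1)) flattens to a3 ⋄ a4 ⋄ a2 ⋄ a1
commutativity sorts the factors: a1 ⋄ a2 ⋄ a3 ⋄ a4

a1 ⋄ a2 ⋄ a3 ⋄ a4


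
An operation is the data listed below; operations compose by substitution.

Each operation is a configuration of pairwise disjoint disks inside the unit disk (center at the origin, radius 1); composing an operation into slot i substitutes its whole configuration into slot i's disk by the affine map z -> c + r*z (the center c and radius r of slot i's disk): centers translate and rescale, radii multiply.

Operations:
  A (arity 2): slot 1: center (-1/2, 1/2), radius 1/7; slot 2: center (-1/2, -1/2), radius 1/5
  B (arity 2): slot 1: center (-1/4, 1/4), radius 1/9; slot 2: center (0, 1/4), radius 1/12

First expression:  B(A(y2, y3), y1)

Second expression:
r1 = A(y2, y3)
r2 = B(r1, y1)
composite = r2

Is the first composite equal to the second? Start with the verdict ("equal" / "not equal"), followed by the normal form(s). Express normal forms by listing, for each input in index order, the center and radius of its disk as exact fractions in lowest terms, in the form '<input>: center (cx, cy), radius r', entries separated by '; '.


equal: each reduces to y1: center (0, 1/4), radius 1/12; y2: center (-11/36, 11/36), radius 1/63; y3: center (-11/36, 7/36), radius 1/45

The first expression, normalized: y1: center (0, 1/4), radius 1/12; y2: center (-11/36, 11/36), radius 1/63; y3: center (-11/36, 7/36), radius 1/45
The second expression, normalized: y1: center (0, 1/4), radius 1/12; y2: center (-11/36, 11/36), radius 1/63; y3: center (-11/36, 7/36), radius 1/45
One common form — equal.


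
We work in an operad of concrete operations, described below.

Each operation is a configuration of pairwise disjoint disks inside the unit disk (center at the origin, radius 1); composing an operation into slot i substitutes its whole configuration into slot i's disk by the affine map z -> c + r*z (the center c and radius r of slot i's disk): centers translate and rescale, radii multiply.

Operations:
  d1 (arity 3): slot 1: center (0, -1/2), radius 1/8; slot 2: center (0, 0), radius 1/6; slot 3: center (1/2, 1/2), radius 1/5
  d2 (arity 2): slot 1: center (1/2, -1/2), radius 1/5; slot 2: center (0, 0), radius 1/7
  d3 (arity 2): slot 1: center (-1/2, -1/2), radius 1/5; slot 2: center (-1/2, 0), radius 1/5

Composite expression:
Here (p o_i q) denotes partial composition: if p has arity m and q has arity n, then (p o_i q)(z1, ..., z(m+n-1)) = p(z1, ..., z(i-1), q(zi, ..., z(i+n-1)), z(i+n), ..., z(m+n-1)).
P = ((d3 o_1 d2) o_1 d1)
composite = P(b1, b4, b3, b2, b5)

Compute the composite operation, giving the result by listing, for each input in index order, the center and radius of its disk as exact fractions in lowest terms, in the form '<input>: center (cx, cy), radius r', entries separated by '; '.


b1: center (-2/5, -31/50), radius 1/200; b2: center (-1/2, -1/2), radius 1/35; b3: center (-19/50, -29/50), radius 1/125; b4: center (-2/5, -3/5), radius 1/150; b5: center (-1/2, 0), radius 1/5


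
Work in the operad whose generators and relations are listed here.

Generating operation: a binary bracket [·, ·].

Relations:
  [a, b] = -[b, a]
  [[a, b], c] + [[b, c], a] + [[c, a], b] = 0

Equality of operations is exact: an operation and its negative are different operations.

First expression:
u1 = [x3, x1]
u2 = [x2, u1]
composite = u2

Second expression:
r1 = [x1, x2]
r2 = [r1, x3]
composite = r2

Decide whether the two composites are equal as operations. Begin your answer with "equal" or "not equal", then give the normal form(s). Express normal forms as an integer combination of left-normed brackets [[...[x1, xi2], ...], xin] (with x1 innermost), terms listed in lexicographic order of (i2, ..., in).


not equal: they reduce to [[x1, x3], x2] and [[x1, x2], x3]

The first expression, normalized: [[x1, x3], x2]
The second expression, normalized: [[x1, x2], x3]
They disagree, so not equal.


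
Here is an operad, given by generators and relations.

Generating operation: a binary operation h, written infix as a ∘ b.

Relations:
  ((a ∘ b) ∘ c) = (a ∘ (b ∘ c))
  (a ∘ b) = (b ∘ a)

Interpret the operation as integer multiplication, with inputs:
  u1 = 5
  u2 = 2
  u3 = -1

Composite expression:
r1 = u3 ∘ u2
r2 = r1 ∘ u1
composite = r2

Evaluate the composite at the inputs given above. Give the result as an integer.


(u3 ∘ u2) = -2
((u3 ∘ u2) ∘ u1) = -10

-10


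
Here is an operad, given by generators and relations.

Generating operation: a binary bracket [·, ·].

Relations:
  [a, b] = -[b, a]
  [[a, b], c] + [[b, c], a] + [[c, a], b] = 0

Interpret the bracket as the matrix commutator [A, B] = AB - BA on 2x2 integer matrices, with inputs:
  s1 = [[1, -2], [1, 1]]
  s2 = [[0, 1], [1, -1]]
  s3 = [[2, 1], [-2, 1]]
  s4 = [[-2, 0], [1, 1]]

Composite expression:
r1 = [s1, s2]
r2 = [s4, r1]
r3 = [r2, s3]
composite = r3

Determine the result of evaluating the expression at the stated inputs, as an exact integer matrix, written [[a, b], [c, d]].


[s1, s2] = [[-3, 2], [1, 3]]
[s4, [s1, s2]] = [[-2, -6], [-3, 2]]
[[s4, [s1, s2]], s3] = [[15, 2], [-11, -15]]

[[15, 2], [-11, -15]]


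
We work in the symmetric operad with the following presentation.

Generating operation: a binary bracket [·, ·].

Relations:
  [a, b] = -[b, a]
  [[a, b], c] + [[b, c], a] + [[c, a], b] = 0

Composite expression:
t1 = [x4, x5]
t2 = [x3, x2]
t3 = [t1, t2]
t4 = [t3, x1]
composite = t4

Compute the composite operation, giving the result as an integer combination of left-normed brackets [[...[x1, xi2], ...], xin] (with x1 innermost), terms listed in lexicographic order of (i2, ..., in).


-[[[[x1, x2], x3], x4], x5] + [[[[x1, x2], x3], x5], x4] + [[[[x1, x3], x2], x4], x5] - [[[[x1, x3], x2], x5], x4] + [[[[x1, x4], x5], x2], x3] - [[[[x1, x4], x5], x3], x2] - [[[[x1, x5], x4], x2], x3] + [[[[x1, x5], x4], x3], x2]

Expand each bracket as ab - ba; the x1-initial words give the coefficients.
Composite bracket: [[[x4, x5], [x3, x2]], x1]
Applying ab - ba throughout gives 16 signed words (2^4 = 16).
Only words starting with x1 matter:
  from x1x2x3x4x5, sign -1: term -[[[[x1, x2], x3], x4], x5]
  from x1x2x3x5x4, sign +1: term +[[[[x1, x2], x3], x5], x4]
  from x1x3x2x4x5, sign +1: term +[[[[x1, x3], x2], x4], x5]
  from x1x3x2x5x4, sign -1: term -[[[[x1, x3], x2], x5], x4]
  from x1x4x5x2x3, sign +1: term +[[[[x1, x4], x5], x2], x3]
  from x1x4x5x3x2, sign -1: term -[[[[x1, x4], x5], x3], x2]
  from x1x5x4x2x3, sign -1: term -[[[[x1, x5], x4], x2], x3]
  from x1x5x4x3x2, sign +1: term +[[[[x1, x5], x4], x3], x2]
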